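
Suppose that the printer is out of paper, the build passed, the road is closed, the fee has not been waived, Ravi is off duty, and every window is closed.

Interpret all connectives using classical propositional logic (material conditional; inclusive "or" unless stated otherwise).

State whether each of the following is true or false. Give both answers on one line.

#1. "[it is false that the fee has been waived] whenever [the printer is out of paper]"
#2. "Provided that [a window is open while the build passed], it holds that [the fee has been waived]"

Let P = "the printer has paper" (F), S = "the fee has been waived" (F), V = "a window is open" (F), Q = "the build passed" (T).

#1: In symbols: ~P -> ~S

~P = ~F = T
~S = ~F = T
~P -> ~S = T -> T = T
Thus #1 is true.

#2: Parsed as (V & Q) -> S

V & Q = F & T = F
(V & Q) -> S = F -> F = T
Hence #2 is true.

#1 True; #2 True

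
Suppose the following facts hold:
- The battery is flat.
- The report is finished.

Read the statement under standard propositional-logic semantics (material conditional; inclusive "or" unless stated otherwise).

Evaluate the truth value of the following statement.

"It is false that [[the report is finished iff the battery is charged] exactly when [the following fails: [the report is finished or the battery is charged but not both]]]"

Let Q = "the report is finished" (True), P = "the battery is charged" (False).
Formalization: not ((Q iff P) iff not (Q xor P))

Q iff P = True iff False = False
Q xor P = True xor False = True
not (Q xor P) = not True = False
(Q iff P) iff not (Q xor P) = False iff False = True
not ((Q iff P) iff not (Q xor P)) = not True = False

The statement is false.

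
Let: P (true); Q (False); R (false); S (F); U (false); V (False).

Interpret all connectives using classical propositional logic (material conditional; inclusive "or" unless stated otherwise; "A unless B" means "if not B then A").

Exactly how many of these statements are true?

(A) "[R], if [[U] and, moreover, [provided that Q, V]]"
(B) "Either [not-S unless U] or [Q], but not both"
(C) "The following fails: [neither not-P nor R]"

2

(A): Parsed as (U ∧ (Q → V)) → R

Q → V = F → F = T
U ∧ (Q → V) = F ∧ T = F
(U ∧ (Q → V)) → R = F → F = T
Hence (A) is true.

(B): In symbols: (¬S ∨ U) ⊕ Q

¬S = ¬F = T
¬S ∨ U = T ∨ F = T
(¬S ∨ U) ⊕ Q = T ⊕ F = T
Thus (B) is true.

(C): Formalization: ¬(¬P ↓ R)

¬P = ¬T = F
¬P ↓ R = F ↓ F = T
¬(¬P ↓ R) = ¬T = F
So (C) is false.

Count: 2.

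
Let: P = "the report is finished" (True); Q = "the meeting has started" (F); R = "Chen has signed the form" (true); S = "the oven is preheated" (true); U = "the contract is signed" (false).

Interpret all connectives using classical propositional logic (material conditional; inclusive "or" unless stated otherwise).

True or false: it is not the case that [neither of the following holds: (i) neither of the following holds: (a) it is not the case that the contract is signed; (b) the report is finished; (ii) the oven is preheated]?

true

This is ¬((¬U ↓ P) ↓ S).

¬U = ¬F = T
¬U ↓ P = T ↓ T = F
(¬U ↓ P) ↓ S = F ↓ T = F
¬((¬U ↓ P) ↓ S) = ¬F = T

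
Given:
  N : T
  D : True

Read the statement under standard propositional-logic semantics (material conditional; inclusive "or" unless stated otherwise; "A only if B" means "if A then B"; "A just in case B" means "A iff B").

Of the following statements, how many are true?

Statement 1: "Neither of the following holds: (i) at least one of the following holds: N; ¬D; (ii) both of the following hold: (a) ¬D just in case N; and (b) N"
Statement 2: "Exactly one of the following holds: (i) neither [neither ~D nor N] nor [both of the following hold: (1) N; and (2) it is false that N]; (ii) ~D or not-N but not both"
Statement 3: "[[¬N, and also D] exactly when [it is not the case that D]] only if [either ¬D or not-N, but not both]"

1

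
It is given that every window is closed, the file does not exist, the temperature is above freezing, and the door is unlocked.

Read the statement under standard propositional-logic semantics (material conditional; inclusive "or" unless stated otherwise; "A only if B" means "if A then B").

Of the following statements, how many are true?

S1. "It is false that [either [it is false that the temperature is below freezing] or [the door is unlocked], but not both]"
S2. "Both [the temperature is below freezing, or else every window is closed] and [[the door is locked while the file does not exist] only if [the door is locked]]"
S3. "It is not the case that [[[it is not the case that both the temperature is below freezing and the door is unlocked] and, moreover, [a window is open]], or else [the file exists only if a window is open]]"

2

Let R = "the temperature is below freezing" (False), S = "the door is locked" (False), P = "a window is open" (False), Q = "the file exists" (False).

S1: This is not (not R xor not S).

not R = not False = True
not S = not False = True
not R xor not S = True xor True = False
not (not R xor not S) = not False = True
So S1 is true.

S2: Parsed as (R or not P) and ((S and not Q) -> S)

not P = not False = True
R or not P = False or True = True
not Q = not False = True
S and not Q = False and True = False
(S and not Q) -> S = False -> False = True
(R or not P) and ((S and not Q) -> S) = True and True = True
Hence S2 is true.

S3: Formalization: not (((R nand not S) and P) or (Q -> P))

not S = not False = True
R nand not S = False nand True = True
(R nand not S) and P = True and False = False
Q -> P = False -> False = True
((R nand not S) and P) or (Q -> P) = False or True = True
not (((R nand not S) and P) or (Q -> P)) = not True = False
So S3 is false.

2 of the 3 statements are true.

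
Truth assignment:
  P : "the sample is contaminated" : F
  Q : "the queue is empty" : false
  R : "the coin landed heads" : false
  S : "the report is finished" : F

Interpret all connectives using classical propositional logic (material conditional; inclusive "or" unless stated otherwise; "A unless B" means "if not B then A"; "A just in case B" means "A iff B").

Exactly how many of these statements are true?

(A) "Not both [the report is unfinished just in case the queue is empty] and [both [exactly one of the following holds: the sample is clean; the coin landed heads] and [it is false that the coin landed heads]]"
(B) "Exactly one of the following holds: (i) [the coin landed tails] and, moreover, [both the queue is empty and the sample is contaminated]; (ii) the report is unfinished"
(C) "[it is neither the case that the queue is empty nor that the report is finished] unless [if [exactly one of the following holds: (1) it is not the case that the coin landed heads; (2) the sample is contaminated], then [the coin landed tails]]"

3

(A): Parsed as (not S iff Q) nand ((not P xor R) and not R)

not S = not False = True
not S iff Q = True iff False = False
not P = not False = True
not P xor R = True xor False = True
not R = not False = True
(not P xor R) and not R = True and True = True
(not S iff Q) nand ((not P xor R) and not R) = False nand True = True
So (A) is true.

(B): This is (not R and (Q and P)) xor not S.

not R = not False = True
Q and P = False and False = False
not R and (Q and P) = True and False = False
not S = not False = True
(not R and (Q and P)) xor not S = False xor True = True
So (B) is true.

(C): This is (Q nor S) or ((not R xor P) -> not R).

Q nor S = False nor False = True
not R = not False = True
not R xor P = True xor False = True
not R = not False = True
(not R xor P) -> not R = True -> True = True
(Q nor S) or ((not R xor P) -> not R) = True or True = True
Thus (C) is true.

True statements: 3 ((A), (B), (C)).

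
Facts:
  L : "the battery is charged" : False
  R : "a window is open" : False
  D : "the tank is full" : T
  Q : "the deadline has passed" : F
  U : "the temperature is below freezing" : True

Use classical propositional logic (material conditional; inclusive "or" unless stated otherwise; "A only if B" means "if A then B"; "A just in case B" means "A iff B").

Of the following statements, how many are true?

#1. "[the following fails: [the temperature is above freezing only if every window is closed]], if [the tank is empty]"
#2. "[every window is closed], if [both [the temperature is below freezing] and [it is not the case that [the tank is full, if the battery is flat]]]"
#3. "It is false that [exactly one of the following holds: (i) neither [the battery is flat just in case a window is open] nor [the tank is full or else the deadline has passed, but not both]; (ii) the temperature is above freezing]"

3

#1: Parsed as ~D -> ~(~U -> ~R)

~D = ~T = F
~U = ~T = F
~R = ~F = T
~U -> ~R = F -> T = T
~(~U -> ~R) = ~T = F
~D -> ~(~U -> ~R) = F -> F = T
Thus #1 is true.

#2: This is (U & ~(~L -> D)) -> ~R.

~L = ~F = T
~L -> D = T -> T = T
~(~L -> D) = ~T = F
U & ~(~L -> D) = T & F = F
~R = ~F = T
(U & ~(~L -> D)) -> ~R = F -> T = T
So #2 is true.

#3: Formalization: ~(((~L <-> R) nor (D xor Q)) xor ~U)

~L = ~F = T
~L <-> R = T <-> F = F
D xor Q = T xor F = T
(~L <-> R) nor (D xor Q) = F nor T = F
~U = ~T = F
((~L <-> R) nor (D xor Q)) xor ~U = F xor F = F
~(((~L <-> R) nor (D xor Q)) xor ~U) = ~F = T
So #3 is true.

3 of the 3 statements are true (#1, #2, #3).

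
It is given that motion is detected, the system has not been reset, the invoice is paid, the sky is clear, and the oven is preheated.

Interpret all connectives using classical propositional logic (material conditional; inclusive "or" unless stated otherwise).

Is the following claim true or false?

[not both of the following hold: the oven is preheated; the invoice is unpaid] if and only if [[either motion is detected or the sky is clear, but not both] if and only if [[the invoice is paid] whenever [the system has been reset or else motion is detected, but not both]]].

False.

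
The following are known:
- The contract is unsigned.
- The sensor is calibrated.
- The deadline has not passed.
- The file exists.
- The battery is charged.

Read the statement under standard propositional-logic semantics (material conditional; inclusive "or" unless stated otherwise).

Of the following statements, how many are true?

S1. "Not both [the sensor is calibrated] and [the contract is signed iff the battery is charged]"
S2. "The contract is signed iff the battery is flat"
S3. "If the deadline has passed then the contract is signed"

Let Q = "the sensor is calibrated" (True), P = "the contract is signed" (False), U = "the battery is charged" (True), R = "the deadline has passed" (False).

S1: Parsed as Q nand (P iff U)

P iff U = False iff True = False
Q nand (P iff U) = True nand False = True
So S1 is true.

S2: Formalization: P iff not U

not U = not True = False
P iff not U = False iff False = True
So S2 is true.

S3: Formalization: R -> P

R -> P = False -> False = True
So S3 is true.

3 of the 3 statements are true.

3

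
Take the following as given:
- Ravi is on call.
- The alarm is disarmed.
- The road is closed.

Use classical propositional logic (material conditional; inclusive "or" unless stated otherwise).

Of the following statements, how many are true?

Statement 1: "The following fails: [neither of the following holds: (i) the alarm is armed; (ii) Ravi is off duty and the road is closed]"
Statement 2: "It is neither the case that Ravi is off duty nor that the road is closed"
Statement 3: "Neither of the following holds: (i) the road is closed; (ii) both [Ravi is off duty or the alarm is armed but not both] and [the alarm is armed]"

0

Let Q = "the alarm is armed" (F), P = "Ravi is on call" (T), R = "the road is closed" (T).

Statement 1: Parsed as ¬(Q ↓ (¬P ∧ R))

¬P = ¬T = F
¬P ∧ R = F ∧ T = F
Q ↓ (¬P ∧ R) = F ↓ F = T
¬(Q ↓ (¬P ∧ R)) = ¬T = F
So Statement 1 is false.

Statement 2: Formalization: ¬P ↓ R

¬P = ¬T = F
¬P ↓ R = F ↓ T = F
So Statement 2 is false.

Statement 3: Parsed as R ↓ ((¬P ⊕ Q) ∧ Q)

¬P = ¬T = F
¬P ⊕ Q = F ⊕ F = F
(¬P ⊕ Q) ∧ Q = F ∧ F = F
R ↓ ((¬P ⊕ Q) ∧ Q) = T ↓ F = F
So Statement 3 is false.

0 of the 3 statements are true (none).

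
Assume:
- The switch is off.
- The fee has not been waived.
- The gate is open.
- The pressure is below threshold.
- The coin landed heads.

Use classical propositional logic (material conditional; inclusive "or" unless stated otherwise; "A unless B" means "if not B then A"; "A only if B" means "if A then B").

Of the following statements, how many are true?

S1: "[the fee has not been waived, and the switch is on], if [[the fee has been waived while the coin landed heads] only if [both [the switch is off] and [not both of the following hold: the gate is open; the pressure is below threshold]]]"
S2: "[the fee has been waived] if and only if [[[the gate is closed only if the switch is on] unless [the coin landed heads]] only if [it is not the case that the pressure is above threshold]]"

Let H = "the fee has been waived" (False), Q = "the coin landed heads" (True), L = "the switch is on" (False), U = "the gate is open" (True), G = "the pressure is above threshold" (False).

S1: Parsed as ((H and Q) -> (not L and (U nand not G))) -> (not H and L)

H and Q = False and True = False
not L = not False = True
not G = not False = True
U nand not G = True nand True = False
not L and (U nand not G) = True and False = False
(H and Q) -> (not L and (U nand not G)) = False -> False = True
not H = not False = True
not H and L = True and False = False
((H and Q) -> (not L and (U nand not G))) -> (not H and L) = True -> False = False
So S1 is false.

S2: This is H iff (((not U -> L) or Q) -> not G).

not U = not True = False
not U -> L = False -> False = True
(not U -> L) or Q = True or True = True
not G = not False = True
((not U -> L) or Q) -> not G = True -> True = True
H iff (((not U -> L) or Q) -> not G) = False iff True = False
Hence S2 is false.

Count: 0.

0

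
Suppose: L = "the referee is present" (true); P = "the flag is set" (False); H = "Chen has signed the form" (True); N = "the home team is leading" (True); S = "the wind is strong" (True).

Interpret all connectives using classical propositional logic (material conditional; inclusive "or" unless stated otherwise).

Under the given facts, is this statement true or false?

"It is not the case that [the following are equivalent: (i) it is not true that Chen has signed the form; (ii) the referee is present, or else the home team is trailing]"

Parsed as not (not H iff (L or not N))

not H = not True = False
not N = not True = False
L or not N = True or False = True
not H iff (L or not N) = False iff True = False
not (not H iff (L or not N)) = not False = True

true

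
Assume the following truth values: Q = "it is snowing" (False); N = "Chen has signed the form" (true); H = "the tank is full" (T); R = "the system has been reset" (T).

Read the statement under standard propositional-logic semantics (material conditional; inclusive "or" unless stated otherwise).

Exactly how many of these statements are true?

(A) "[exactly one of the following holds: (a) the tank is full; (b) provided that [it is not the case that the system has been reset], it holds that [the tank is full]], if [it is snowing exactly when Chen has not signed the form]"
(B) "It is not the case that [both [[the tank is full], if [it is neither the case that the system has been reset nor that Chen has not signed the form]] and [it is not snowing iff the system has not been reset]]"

1

(A): Parsed as (Q <-> ~N) -> (H xor (~R -> H))

~N = ~T = F
Q <-> ~N = F <-> F = T
~R = ~T = F
~R -> H = F -> T = T
H xor (~R -> H) = T xor T = F
(Q <-> ~N) -> (H xor (~R -> H)) = T -> F = F
Hence (A) is false.

(B): Formalization: ~(((R nor ~N) -> H) & (~Q <-> ~R))

~N = ~T = F
R nor ~N = T nor F = F
(R nor ~N) -> H = F -> T = T
~Q = ~F = T
~R = ~T = F
~Q <-> ~R = T <-> F = F
((R nor ~N) -> H) & (~Q <-> ~R) = T & F = F
~(((R nor ~N) -> H) & (~Q <-> ~R)) = ~F = T
Thus (B) is true.

True statements: 1 ((B)).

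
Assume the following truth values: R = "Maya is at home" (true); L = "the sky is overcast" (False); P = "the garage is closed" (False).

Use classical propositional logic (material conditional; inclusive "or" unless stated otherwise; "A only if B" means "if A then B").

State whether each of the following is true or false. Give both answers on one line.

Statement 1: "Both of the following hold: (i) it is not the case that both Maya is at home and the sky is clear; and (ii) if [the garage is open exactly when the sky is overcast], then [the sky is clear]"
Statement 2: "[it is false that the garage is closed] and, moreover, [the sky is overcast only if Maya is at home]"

Statement 1: This is (R nand ~L) & ((~P <-> L) -> ~L).

~L = ~F = T
R nand ~L = T nand T = F
~P = ~F = T
~P <-> L = T <-> F = F
~L = ~F = T
(~P <-> L) -> ~L = F -> T = T
(R nand ~L) & ((~P <-> L) -> ~L) = F & T = F
Hence Statement 1 is false.

Statement 2: In symbols: ~P & (L -> R)

~P = ~F = T
L -> R = F -> T = T
~P & (L -> R) = T & T = T
Hence Statement 2 is true.

Statement 1 False; Statement 2 True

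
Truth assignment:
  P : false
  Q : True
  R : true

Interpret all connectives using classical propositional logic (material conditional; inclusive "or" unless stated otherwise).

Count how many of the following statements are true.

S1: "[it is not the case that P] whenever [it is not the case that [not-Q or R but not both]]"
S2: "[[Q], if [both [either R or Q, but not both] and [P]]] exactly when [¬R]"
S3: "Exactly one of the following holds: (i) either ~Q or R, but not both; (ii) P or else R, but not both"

S1: This is ~(~Q xor R) -> ~P.

~Q = ~T = F
~Q xor R = F xor T = T
~(~Q xor R) = ~T = F
~P = ~F = T
~(~Q xor R) -> ~P = F -> T = T
Hence S1 is true.

S2: Formalization: (((R xor Q) & P) -> Q) <-> ~R

R xor Q = T xor T = F
(R xor Q) & P = F & F = F
((R xor Q) & P) -> Q = F -> T = T
~R = ~T = F
(((R xor Q) & P) -> Q) <-> ~R = T <-> F = F
Hence S2 is false.

S3: This is (~Q xor R) xor (P xor R).

~Q = ~T = F
~Q xor R = F xor T = T
P xor R = F xor T = T
(~Q xor R) xor (P xor R) = T xor T = F
Thus S3 is false.

Count: 1.

1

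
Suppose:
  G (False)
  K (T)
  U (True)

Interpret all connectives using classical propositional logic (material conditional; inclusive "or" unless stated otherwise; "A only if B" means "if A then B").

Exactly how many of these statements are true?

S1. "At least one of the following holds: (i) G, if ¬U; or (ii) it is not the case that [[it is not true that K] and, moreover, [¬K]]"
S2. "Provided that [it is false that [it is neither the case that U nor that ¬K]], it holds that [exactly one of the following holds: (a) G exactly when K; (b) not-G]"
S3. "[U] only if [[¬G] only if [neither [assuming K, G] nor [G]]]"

3

S1: Formalization: (¬U → G) ∨ ¬(¬K ∧ ¬K)

¬U = ¬T = F
¬U → G = F → F = T
¬K = ¬T = F
¬K = ¬T = F
¬K ∧ ¬K = F ∧ F = F
¬(¬K ∧ ¬K) = ¬F = T
(¬U → G) ∨ ¬(¬K ∧ ¬K) = T ∨ T = T
Hence S1 is true.

S2: Parsed as ¬(U ↓ ¬K) → ((G ↔ K) ⊕ ¬G)

¬K = ¬T = F
U ↓ ¬K = T ↓ F = F
¬(U ↓ ¬K) = ¬F = T
G ↔ K = F ↔ T = F
¬G = ¬F = T
(G ↔ K) ⊕ ¬G = F ⊕ T = T
¬(U ↓ ¬K) → ((G ↔ K) ⊕ ¬G) = T → T = T
So S2 is true.

S3: Parsed as U → (¬G → ((K → G) ↓ G))

¬G = ¬F = T
K → G = T → F = F
(K → G) ↓ G = F ↓ F = T
¬G → ((K → G) ↓ G) = T → T = T
U → (¬G → ((K → G) ↓ G)) = T → T = T
So S3 is true.

True statements: 3 (S1, S2, S3).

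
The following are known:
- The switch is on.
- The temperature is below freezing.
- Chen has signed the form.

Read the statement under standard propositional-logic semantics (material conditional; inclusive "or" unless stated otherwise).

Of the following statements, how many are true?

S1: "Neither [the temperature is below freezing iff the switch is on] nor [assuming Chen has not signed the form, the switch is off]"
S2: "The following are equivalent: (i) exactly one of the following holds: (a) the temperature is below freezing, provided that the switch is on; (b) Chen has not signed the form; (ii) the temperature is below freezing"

Let Q = "the temperature is below freezing" (T), P = "the switch is on" (T), R = "Chen has signed the form" (T).

S1: This is (Q <-> P) nor (~R -> ~P).

Q <-> P = T <-> T = T
~R = ~T = F
~P = ~T = F
~R -> ~P = F -> F = T
(Q <-> P) nor (~R -> ~P) = T nor T = F
Hence S1 is false.

S2: Formalization: ((P -> Q) xor ~R) <-> Q

P -> Q = T -> T = T
~R = ~T = F
(P -> Q) xor ~R = T xor F = T
((P -> Q) xor ~R) <-> Q = T <-> T = T
Thus S2 is true.

Count: 1.

1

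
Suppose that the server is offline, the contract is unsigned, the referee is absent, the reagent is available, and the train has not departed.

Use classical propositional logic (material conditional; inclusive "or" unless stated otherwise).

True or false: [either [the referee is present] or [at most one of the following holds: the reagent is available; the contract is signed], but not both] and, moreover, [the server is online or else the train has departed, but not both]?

The statement is false.

Let H = "the referee is present" (F), G = "the reagent is available" (T), L = "the contract is signed" (F), M = "the server is online" (F), S = "the train has departed" (F).
In symbols: (H xor (G nand L)) & (M xor S)

G nand L = T nand F = T
H xor (G nand L) = F xor T = T
M xor S = F xor F = F
(H xor (G nand L)) & (M xor S) = T & F = F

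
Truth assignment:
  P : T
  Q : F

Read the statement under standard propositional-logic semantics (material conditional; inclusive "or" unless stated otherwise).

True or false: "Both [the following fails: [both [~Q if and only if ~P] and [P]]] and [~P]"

false

Formalization: not ((not Q iff not P) and P) and not P

not Q = not False = True
not P = not True = False
not Q iff not P = True iff False = False
(not Q iff not P) and P = False and True = False
not ((not Q iff not P) and P) = not False = True
not P = not True = False
not ((not Q iff not P) and P) and not P = True and False = False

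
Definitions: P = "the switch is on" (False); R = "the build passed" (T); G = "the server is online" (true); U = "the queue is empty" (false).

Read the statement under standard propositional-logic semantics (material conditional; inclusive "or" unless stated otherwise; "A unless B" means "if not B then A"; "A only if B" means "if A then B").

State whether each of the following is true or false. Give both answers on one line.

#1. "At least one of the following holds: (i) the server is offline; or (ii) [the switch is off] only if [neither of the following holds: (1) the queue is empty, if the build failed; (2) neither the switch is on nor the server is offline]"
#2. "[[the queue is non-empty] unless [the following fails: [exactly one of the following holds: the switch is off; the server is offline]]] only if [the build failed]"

#1: Parsed as ~G | (~P -> ((~R -> U) nor (P nor ~G)))

~G = ~T = F
~P = ~F = T
~R = ~T = F
~R -> U = F -> F = T
~G = ~T = F
P nor ~G = F nor F = T
(~R -> U) nor (P nor ~G) = T nor T = F
~P -> ((~R -> U) nor (P nor ~G)) = T -> F = F
~G | (~P -> ((~R -> U) nor (P nor ~G))) = F | F = F
Thus #1 is false.

#2: Parsed as (~U | ~(~P xor ~G)) -> ~R

~U = ~F = T
~P = ~F = T
~G = ~T = F
~P xor ~G = T xor F = T
~(~P xor ~G) = ~T = F
~U | ~(~P xor ~G) = T | F = T
~R = ~T = F
(~U | ~(~P xor ~G)) -> ~R = T -> F = F
Hence #2 is false.

#1 false; #2 false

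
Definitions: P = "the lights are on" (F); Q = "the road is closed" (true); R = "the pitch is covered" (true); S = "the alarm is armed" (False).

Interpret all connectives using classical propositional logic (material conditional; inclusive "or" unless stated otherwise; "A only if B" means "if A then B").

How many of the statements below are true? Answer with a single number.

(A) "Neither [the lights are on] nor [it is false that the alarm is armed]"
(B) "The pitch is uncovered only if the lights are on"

(A): This is P nor not S.

not S = not False = True
P nor not S = False nor True = False
So (A) is false.

(B): Parsed as not R -> P

not R = not True = False
not R -> P = False -> False = True
So (B) is true.

1 of the 2 statements is true ((B)).

1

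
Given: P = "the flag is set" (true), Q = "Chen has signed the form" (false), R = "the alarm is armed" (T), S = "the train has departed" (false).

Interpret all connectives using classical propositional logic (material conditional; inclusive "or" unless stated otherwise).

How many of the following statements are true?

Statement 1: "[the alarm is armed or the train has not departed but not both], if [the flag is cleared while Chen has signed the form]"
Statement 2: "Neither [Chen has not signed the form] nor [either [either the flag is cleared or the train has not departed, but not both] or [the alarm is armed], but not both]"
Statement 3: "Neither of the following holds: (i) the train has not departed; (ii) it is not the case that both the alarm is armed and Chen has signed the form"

Statement 1: This is (~P & Q) -> (R xor ~S).

~P = ~T = F
~P & Q = F & F = F
~S = ~F = T
R xor ~S = T xor T = F
(~P & Q) -> (R xor ~S) = F -> F = T
Thus Statement 1 is true.

Statement 2: Parsed as ~Q nor ((~P xor ~S) xor R)

~Q = ~F = T
~P = ~T = F
~S = ~F = T
~P xor ~S = F xor T = T
(~P xor ~S) xor R = T xor T = F
~Q nor ((~P xor ~S) xor R) = T nor F = F
So Statement 2 is false.

Statement 3: Formalization: ~S nor (R nand Q)

~S = ~F = T
R nand Q = T nand F = T
~S nor (R nand Q) = T nor T = F
Hence Statement 3 is false.

1 of the 3 statements is true.

1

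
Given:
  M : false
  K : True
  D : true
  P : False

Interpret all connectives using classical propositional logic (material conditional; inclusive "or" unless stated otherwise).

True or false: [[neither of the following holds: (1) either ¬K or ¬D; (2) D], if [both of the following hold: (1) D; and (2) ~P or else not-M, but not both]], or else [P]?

Values: D=True, P=False, M=False, K=True.
In symbols: ((D and (not P xor not M)) -> ((not K or not D) nor D)) or P

not P = not False = True
not M = not False = True
not P xor not M = True xor True = False
D and (not P xor not M) = True and False = False
not K = not True = False
not D = not True = False
not K or not D = False or False = False
(not K or not D) nor D = False nor True = False
(D and (not P xor not M)) -> ((not K or not D) nor D) = False -> False = True
((D and (not P xor not M)) -> ((not K or not D) nor D)) or P = True or False = True

True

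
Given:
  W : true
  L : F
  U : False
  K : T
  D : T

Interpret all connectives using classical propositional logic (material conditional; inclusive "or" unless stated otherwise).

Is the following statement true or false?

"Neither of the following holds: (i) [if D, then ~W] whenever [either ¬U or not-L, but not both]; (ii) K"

False

Formalization: ((not U xor not L) -> (D -> not W)) nor K

not U = not False = True
not L = not False = True
not U xor not L = True xor True = False
not W = not True = False
D -> not W = True -> False = False
(not U xor not L) -> (D -> not W) = False -> False = True
((not U xor not L) -> (D -> not W)) nor K = True nor True = False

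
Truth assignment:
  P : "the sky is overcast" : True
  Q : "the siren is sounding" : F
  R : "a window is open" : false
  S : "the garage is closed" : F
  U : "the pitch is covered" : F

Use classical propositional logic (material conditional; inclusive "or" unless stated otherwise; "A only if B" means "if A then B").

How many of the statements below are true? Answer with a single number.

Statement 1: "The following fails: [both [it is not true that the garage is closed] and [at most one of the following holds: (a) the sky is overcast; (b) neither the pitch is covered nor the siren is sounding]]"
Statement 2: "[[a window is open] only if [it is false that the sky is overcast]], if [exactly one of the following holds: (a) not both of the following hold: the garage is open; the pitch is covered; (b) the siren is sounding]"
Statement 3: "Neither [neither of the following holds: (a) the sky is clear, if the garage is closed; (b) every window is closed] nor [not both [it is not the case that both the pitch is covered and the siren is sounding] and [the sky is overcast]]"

Statement 1: This is ¬(¬S ∧ (P ↑ (U ↓ Q))).

¬S = ¬F = T
U ↓ Q = F ↓ F = T
P ↑ (U ↓ Q) = T ↑ T = F
¬S ∧ (P ↑ (U ↓ Q)) = T ∧ F = F
¬(¬S ∧ (P ↑ (U ↓ Q))) = ¬F = T
Hence Statement 1 is true.

Statement 2: Formalization: ((¬S ↑ U) ⊕ Q) → (R → ¬P)

¬S = ¬F = T
¬S ↑ U = T ↑ F = T
(¬S ↑ U) ⊕ Q = T ⊕ F = T
¬P = ¬T = F
R → ¬P = F → F = T
((¬S ↑ U) ⊕ Q) → (R → ¬P) = T → T = T
Hence Statement 2 is true.

Statement 3: Parsed as ((S → ¬P) ↓ ¬R) ↓ ((U ↑ Q) ↑ P)

¬P = ¬T = F
S → ¬P = F → F = T
¬R = ¬F = T
(S → ¬P) ↓ ¬R = T ↓ T = F
U ↑ Q = F ↑ F = T
(U ↑ Q) ↑ P = T ↑ T = F
((S → ¬P) ↓ ¬R) ↓ ((U ↑ Q) ↑ P) = F ↓ F = T
Hence Statement 3 is true.

3 of the 3 statements are true (Statement 1, Statement 2, Statement 3).

3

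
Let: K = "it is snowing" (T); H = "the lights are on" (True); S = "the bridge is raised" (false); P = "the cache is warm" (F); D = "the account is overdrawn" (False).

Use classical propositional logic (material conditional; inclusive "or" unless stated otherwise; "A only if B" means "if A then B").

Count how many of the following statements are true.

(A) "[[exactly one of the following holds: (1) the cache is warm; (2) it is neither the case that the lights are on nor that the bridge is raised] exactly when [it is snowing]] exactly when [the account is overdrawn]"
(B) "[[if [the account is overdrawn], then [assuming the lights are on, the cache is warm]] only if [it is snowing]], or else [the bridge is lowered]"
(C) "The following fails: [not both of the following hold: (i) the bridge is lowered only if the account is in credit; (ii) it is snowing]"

(A): Formalization: ((P xor (H nor S)) <-> K) <-> D

H nor S = T nor F = F
P xor (H nor S) = F xor F = F
(P xor (H nor S)) <-> K = F <-> T = F
((P xor (H nor S)) <-> K) <-> D = F <-> F = T
Thus (A) is true.

(B): Parsed as ((D -> (H -> P)) -> K) | ~S

H -> P = T -> F = F
D -> (H -> P) = F -> F = T
(D -> (H -> P)) -> K = T -> T = T
~S = ~F = T
((D -> (H -> P)) -> K) | ~S = T | T = T
So (B) is true.

(C): This is ~((~S -> ~D) nand K).

~S = ~F = T
~D = ~F = T
~S -> ~D = T -> T = T
(~S -> ~D) nand K = T nand T = F
~((~S -> ~D) nand K) = ~F = T
So (C) is true.

True statements: 3.

3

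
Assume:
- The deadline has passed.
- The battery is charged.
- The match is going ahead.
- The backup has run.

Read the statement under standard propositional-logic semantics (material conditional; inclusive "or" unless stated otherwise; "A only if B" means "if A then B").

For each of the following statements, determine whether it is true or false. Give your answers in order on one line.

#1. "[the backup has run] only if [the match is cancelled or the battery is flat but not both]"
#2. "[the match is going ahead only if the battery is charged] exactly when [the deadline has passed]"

#1 F; #2 T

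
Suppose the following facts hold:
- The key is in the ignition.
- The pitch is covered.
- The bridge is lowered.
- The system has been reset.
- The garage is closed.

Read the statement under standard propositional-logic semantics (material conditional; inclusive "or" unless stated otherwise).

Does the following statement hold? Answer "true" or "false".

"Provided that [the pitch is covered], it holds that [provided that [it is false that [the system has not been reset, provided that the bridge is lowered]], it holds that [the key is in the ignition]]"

True.

Let Q = "the pitch is covered" (T), R = "the bridge is raised" (F), S = "the system has been reset" (T), P = "the key is in the ignition" (T).
Formalization: Q -> (~(~R -> ~S) -> P)

~R = ~F = T
~S = ~T = F
~R -> ~S = T -> F = F
~(~R -> ~S) = ~F = T
~(~R -> ~S) -> P = T -> T = T
Q -> (~(~R -> ~S) -> P) = T -> T = T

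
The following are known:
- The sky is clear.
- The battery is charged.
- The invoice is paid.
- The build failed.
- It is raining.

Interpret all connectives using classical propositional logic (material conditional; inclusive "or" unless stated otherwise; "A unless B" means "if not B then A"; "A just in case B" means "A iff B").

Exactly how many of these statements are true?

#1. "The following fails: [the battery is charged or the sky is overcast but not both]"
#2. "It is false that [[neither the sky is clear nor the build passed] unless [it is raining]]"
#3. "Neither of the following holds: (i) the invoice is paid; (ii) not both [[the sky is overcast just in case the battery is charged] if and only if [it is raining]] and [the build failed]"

Let V = "the battery is charged" (True), R = "the sky is overcast" (False), S = "the build passed" (False), P = "it is raining" (True), N = "the invoice is paid" (True).

#1: This is not (V xor R).

V xor R = True xor False = True
not (V xor R) = not True = False
So #1 is false.

#2: This is not ((not R nor S) or P).

not R = not False = True
not R nor S = True nor False = False
(not R nor S) or P = False or True = True
not ((not R nor S) or P) = not True = False
Hence #2 is false.

#3: In symbols: N nor (((R iff V) iff P) nand not S)

R iff V = False iff True = False
(R iff V) iff P = False iff True = False
not S = not False = True
((R iff V) iff P) nand not S = False nand True = True
N nor (((R iff V) iff P) nand not S) = True nor True = False
Hence #3 is false.

Count: 0.

0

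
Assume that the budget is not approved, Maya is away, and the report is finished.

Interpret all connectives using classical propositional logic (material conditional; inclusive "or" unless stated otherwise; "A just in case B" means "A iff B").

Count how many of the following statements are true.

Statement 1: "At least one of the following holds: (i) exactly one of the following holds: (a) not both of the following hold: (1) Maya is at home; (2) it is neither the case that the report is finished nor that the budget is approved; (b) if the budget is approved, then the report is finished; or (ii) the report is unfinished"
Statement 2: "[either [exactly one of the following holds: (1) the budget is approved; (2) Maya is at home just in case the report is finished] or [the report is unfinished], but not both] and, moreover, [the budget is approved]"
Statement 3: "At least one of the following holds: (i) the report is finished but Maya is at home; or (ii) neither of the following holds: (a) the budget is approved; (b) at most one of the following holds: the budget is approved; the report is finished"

Let M = "Maya is at home" (F), G = "the report is finished" (T), V = "the budget is approved" (F).

Statement 1: Formalization: ((M ↑ (G ↓ V)) ⊕ (V → G)) ∨ ¬G

G ↓ V = T ↓ F = F
M ↑ (G ↓ V) = F ↑ F = T
V → G = F → T = T
(M ↑ (G ↓ V)) ⊕ (V → G) = T ⊕ T = F
¬G = ¬T = F
((M ↑ (G ↓ V)) ⊕ (V → G)) ∨ ¬G = F ∨ F = F
Hence Statement 1 is false.

Statement 2: This is ((V ⊕ (M ↔ G)) ⊕ ¬G) ∧ V.

M ↔ G = F ↔ T = F
V ⊕ (M ↔ G) = F ⊕ F = F
¬G = ¬T = F
(V ⊕ (M ↔ G)) ⊕ ¬G = F ⊕ F = F
((V ⊕ (M ↔ G)) ⊕ ¬G) ∧ V = F ∧ F = F
So Statement 2 is false.

Statement 3: Formalization: (G ∧ M) ∨ (V ↓ (V ↑ G))

G ∧ M = T ∧ F = F
V ↑ G = F ↑ T = T
V ↓ (V ↑ G) = F ↓ T = F
(G ∧ M) ∨ (V ↓ (V ↑ G)) = F ∨ F = F
Thus Statement 3 is false.

True statements: 0 (none).

0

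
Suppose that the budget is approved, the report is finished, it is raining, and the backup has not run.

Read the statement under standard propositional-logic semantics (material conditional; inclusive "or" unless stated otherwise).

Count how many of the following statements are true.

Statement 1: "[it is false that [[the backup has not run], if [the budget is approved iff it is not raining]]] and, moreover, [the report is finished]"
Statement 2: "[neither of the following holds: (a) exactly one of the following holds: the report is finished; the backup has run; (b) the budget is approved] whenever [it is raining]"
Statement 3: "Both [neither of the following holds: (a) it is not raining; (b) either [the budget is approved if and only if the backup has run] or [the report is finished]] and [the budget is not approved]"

0

Let N = "the budget is approved" (T), R = "it is raining" (T), Q = "the backup has run" (F), D = "the report is finished" (T).

Statement 1: This is ~((N <-> ~R) -> ~Q) & D.

~R = ~T = F
N <-> ~R = T <-> F = F
~Q = ~F = T
(N <-> ~R) -> ~Q = F -> T = T
~((N <-> ~R) -> ~Q) = ~T = F
~((N <-> ~R) -> ~Q) & D = F & T = F
So Statement 1 is false.

Statement 2: Parsed as R -> ((D xor Q) nor N)

D xor Q = T xor F = T
(D xor Q) nor N = T nor T = F
R -> ((D xor Q) nor N) = T -> F = F
Thus Statement 2 is false.

Statement 3: In symbols: (~R nor ((N <-> Q) | D)) & ~N

~R = ~T = F
N <-> Q = T <-> F = F
(N <-> Q) | D = F | T = T
~R nor ((N <-> Q) | D) = F nor T = F
~N = ~T = F
(~R nor ((N <-> Q) | D)) & ~N = F & F = F
Hence Statement 3 is false.

True statements: 0 (none).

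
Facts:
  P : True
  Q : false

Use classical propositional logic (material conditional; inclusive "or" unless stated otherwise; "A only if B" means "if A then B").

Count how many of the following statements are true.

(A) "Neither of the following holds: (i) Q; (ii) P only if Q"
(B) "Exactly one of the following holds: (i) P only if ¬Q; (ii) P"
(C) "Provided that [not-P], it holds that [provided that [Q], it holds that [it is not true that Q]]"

2

(A): This is Q nor (P -> Q).

P -> Q = T -> F = F
Q nor (P -> Q) = F nor F = T
Thus (A) is true.

(B): In symbols: (P -> ~Q) xor P

~Q = ~F = T
P -> ~Q = T -> T = T
(P -> ~Q) xor P = T xor T = F
Hence (B) is false.

(C): Parsed as ~P -> (Q -> ~Q)

~P = ~T = F
~Q = ~F = T
Q -> ~Q = F -> T = T
~P -> (Q -> ~Q) = F -> T = T
Hence (C) is true.

Count: 2.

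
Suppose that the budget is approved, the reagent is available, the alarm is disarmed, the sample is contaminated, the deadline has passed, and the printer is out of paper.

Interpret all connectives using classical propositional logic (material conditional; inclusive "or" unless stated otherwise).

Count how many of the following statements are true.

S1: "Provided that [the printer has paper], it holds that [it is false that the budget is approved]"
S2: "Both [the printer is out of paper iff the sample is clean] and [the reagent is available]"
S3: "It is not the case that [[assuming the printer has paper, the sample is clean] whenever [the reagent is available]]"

1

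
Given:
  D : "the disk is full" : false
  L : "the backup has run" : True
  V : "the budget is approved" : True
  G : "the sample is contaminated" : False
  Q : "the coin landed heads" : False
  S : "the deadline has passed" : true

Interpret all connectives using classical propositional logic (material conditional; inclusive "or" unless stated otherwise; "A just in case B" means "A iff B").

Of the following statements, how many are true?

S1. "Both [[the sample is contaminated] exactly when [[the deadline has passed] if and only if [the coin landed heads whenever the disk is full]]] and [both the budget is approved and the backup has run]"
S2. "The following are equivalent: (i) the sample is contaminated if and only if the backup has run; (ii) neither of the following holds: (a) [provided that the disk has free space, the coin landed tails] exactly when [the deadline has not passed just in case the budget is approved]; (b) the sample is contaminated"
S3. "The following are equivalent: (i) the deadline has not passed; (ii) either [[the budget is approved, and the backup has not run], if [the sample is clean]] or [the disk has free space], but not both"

S1: Formalization: (G iff (S iff (D -> Q))) and (V and L)

D -> Q = False -> False = True
S iff (D -> Q) = True iff True = True
G iff (S iff (D -> Q)) = False iff True = False
V and L = True and True = True
(G iff (S iff (D -> Q))) and (V and L) = False and True = False
Thus S1 is false.

S2: Parsed as (G iff L) iff (((not D -> not Q) iff (not S iff V)) nor G)

G iff L = False iff True = False
not D = not False = True
not Q = not False = True
not D -> not Q = True -> True = True
not S = not True = False
not S iff V = False iff True = False
(not D -> not Q) iff (not S iff V) = True iff False = False
((not D -> not Q) iff (not S iff V)) nor G = False nor False = True
(G iff L) iff (((not D -> not Q) iff (not S iff V)) nor G) = False iff True = False
So S2 is false.

S3: Formalization: not S iff ((not G -> (V and not L)) xor not D)

not S = not True = False
not G = not False = True
not L = not True = False
V and not L = True and False = False
not G -> (V and not L) = True -> False = False
not D = not False = True
(not G -> (V and not L)) xor not D = False xor True = True
not S iff ((not G -> (V and not L)) xor not D) = False iff True = False
So S3 is false.

Count: 0.

0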